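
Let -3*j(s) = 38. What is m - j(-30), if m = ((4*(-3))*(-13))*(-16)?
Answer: -7450/3 ≈ -2483.3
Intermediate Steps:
j(s) = -38/3 (j(s) = -⅓*38 = -38/3)
m = -2496 (m = -12*(-13)*(-16) = 156*(-16) = -2496)
m - j(-30) = -2496 - 1*(-38/3) = -2496 + 38/3 = -7450/3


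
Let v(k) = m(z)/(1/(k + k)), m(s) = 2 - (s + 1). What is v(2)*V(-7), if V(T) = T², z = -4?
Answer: 980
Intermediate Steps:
m(s) = 1 - s (m(s) = 2 - (1 + s) = 2 + (-1 - s) = 1 - s)
v(k) = 10*k (v(k) = (1 - 1*(-4))/(1/(k + k)) = (1 + 4)/(1/(2*k)) = 5/((1/(2*k))) = 5*(2*k) = 10*k)
v(2)*V(-7) = (10*2)*(-7)² = 20*49 = 980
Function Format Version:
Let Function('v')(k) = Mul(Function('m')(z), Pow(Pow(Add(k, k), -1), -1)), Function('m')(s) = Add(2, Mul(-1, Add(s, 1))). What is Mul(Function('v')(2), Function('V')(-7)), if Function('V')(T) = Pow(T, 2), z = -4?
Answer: 980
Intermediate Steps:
Function('m')(s) = Add(1, Mul(-1, s)) (Function('m')(s) = Add(2, Mul(-1, Add(1, s))) = Add(2, Add(-1, Mul(-1, s))) = Add(1, Mul(-1, s)))
Function('v')(k) = Mul(10, k) (Function('v')(k) = Mul(Add(1, Mul(-1, -4)), Pow(Pow(Add(k, k), -1), -1)) = Mul(Add(1, 4), Pow(Pow(Mul(2, k), -1), -1)) = Mul(5, Pow(Mul(Rational(1, 2), Pow(k, -1)), -1)) = Mul(5, Mul(2, k)) = Mul(10, k))
Mul(Function('v')(2), Function('V')(-7)) = Mul(Mul(10, 2), Pow(-7, 2)) = Mul(20, 49) = 980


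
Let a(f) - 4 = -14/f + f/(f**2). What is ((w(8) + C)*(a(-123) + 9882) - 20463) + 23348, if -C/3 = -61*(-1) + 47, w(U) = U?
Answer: -383898301/123 ≈ -3.1211e+6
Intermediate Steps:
C = -324 (C = -3*(-61*(-1) + 47) = -3*(61 + 47) = -3*108 = -324)
a(f) = 4 - 13/f (a(f) = 4 + (-14/f + f/(f**2)) = 4 + (-14/f + f/f**2) = 4 + (-14/f + 1/f) = 4 - 13/f)
((w(8) + C)*(a(-123) + 9882) - 20463) + 23348 = ((8 - 324)*((4 - 13/(-123)) + 9882) - 20463) + 23348 = (-316*((4 - 13*(-1/123)) + 9882) - 20463) + 23348 = (-316*((4 + 13/123) + 9882) - 20463) + 23348 = (-316*(505/123 + 9882) - 20463) + 23348 = (-316*1215991/123 - 20463) + 23348 = (-384253156/123 - 20463) + 23348 = -386770105/123 + 23348 = -383898301/123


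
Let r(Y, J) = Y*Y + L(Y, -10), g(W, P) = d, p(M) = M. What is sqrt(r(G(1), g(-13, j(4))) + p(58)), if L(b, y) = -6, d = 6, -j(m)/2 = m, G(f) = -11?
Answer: sqrt(173) ≈ 13.153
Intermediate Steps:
j(m) = -2*m
g(W, P) = 6
r(Y, J) = -6 + Y**2 (r(Y, J) = Y*Y - 6 = Y**2 - 6 = -6 + Y**2)
sqrt(r(G(1), g(-13, j(4))) + p(58)) = sqrt((-6 + (-11)**2) + 58) = sqrt((-6 + 121) + 58) = sqrt(115 + 58) = sqrt(173)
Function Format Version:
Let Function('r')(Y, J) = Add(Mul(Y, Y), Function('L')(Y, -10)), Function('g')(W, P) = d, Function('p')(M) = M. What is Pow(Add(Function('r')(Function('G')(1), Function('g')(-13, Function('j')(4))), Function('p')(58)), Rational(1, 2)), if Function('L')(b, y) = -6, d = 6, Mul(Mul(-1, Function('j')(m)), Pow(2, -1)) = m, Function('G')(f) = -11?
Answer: Pow(173, Rational(1, 2)) ≈ 13.153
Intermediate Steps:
Function('j')(m) = Mul(-2, m)
Function('g')(W, P) = 6
Function('r')(Y, J) = Add(-6, Pow(Y, 2)) (Function('r')(Y, J) = Add(Mul(Y, Y), -6) = Add(Pow(Y, 2), -6) = Add(-6, Pow(Y, 2)))
Pow(Add(Function('r')(Function('G')(1), Function('g')(-13, Function('j')(4))), Function('p')(58)), Rational(1, 2)) = Pow(Add(Add(-6, Pow(-11, 2)), 58), Rational(1, 2)) = Pow(Add(Add(-6, 121), 58), Rational(1, 2)) = Pow(Add(115, 58), Rational(1, 2)) = Pow(173, Rational(1, 2))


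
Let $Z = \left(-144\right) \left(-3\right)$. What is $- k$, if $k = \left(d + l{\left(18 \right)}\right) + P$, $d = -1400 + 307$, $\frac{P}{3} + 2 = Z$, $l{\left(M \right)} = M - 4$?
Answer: $-211$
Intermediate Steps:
$l{\left(M \right)} = -4 + M$
$Z = 432$
$P = 1290$ ($P = -6 + 3 \cdot 432 = -6 + 1296 = 1290$)
$d = -1093$
$k = 211$ ($k = \left(-1093 + \left(-4 + 18\right)\right) + 1290 = \left(-1093 + 14\right) + 1290 = -1079 + 1290 = 211$)
$- k = \left(-1\right) 211 = -211$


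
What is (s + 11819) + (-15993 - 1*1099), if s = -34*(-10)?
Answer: -4933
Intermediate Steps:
s = 340
(s + 11819) + (-15993 - 1*1099) = (340 + 11819) + (-15993 - 1*1099) = 12159 + (-15993 - 1099) = 12159 - 17092 = -4933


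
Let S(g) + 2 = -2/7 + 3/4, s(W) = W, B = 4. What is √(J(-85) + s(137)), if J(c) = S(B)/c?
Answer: √194031285/1190 ≈ 11.705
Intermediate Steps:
S(g) = -43/28 (S(g) = -2 + (-2/7 + 3/4) = -2 + (-2*⅐ + 3*(¼)) = -2 + (-2/7 + ¾) = -2 + 13/28 = -43/28)
J(c) = -43/(28*c)
√(J(-85) + s(137)) = √(-43/28/(-85) + 137) = √(-43/28*(-1/85) + 137) = √(43/2380 + 137) = √(326103/2380) = √194031285/1190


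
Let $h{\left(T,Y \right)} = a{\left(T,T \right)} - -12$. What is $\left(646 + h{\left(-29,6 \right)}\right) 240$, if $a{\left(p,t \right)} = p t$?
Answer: $359760$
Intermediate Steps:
$h{\left(T,Y \right)} = 12 + T^{2}$ ($h{\left(T,Y \right)} = T T - -12 = T^{2} + 12 = 12 + T^{2}$)
$\left(646 + h{\left(-29,6 \right)}\right) 240 = \left(646 + \left(12 + \left(-29\right)^{2}\right)\right) 240 = \left(646 + \left(12 + 841\right)\right) 240 = \left(646 + 853\right) 240 = 1499 \cdot 240 = 359760$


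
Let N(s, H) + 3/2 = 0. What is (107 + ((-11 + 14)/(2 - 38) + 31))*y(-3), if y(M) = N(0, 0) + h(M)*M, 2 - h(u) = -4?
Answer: -21515/8 ≈ -2689.4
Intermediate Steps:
N(s, H) = -3/2 (N(s, H) = -3/2 + 0 = -3/2)
h(u) = 6 (h(u) = 2 - 1*(-4) = 2 + 4 = 6)
y(M) = -3/2 + 6*M
(107 + ((-11 + 14)/(2 - 38) + 31))*y(-3) = (107 + ((-11 + 14)/(2 - 38) + 31))*(-3/2 + 6*(-3)) = (107 + (3/(-36) + 31))*(-3/2 - 18) = (107 + (3*(-1/36) + 31))*(-39/2) = (107 + (-1/12 + 31))*(-39/2) = (107 + 371/12)*(-39/2) = (1655/12)*(-39/2) = -21515/8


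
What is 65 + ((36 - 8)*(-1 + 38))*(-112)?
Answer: -115967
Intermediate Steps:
65 + ((36 - 8)*(-1 + 38))*(-112) = 65 + (28*37)*(-112) = 65 + 1036*(-112) = 65 - 116032 = -115967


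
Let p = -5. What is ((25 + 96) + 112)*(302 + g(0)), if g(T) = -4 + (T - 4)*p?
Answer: 74094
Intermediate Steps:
g(T) = 16 - 5*T (g(T) = -4 + (T - 4)*(-5) = -4 + (-4 + T)*(-5) = -4 + (20 - 5*T) = 16 - 5*T)
((25 + 96) + 112)*(302 + g(0)) = ((25 + 96) + 112)*(302 + (16 - 5*0)) = (121 + 112)*(302 + (16 + 0)) = 233*(302 + 16) = 233*318 = 74094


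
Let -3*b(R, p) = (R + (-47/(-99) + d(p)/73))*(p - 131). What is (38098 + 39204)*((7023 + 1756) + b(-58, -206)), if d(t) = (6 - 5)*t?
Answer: 3351971333852/21681 ≈ 1.5460e+8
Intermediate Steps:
d(t) = t (d(t) = 1*t = t)
b(R, p) = -(-131 + p)*(47/99 + R + p/73)/3 (b(R, p) = -(R + (-47/(-99) + p/73))*(p - 131)/3 = -(R + (-47*(-1/99) + p*(1/73)))*(-131 + p)/3 = -(R + (47/99 + p/73))*(-131 + p)/3 = -(47/99 + R + p/73)*(-131 + p)/3 = -(-131 + p)*(47/99 + R + p/73)/3)
(38098 + 39204)*((7023 + 1756) + b(-58, -206)) = (38098 + 39204)*((7023 + 1756) + (6157/297 - 1/219*(-206)² + (131/3)*(-58) + (9538/21681)*(-206) - ⅓*(-58)*(-206))) = 77302*(8779 + (6157/297 - 1/219*42436 - 7598/3 - 1964828/21681 - 11948/3)) = 77302*(8779 + (6157/297 - 42436/219 - 7598/3 - 1964828/21681 - 11948/3)) = 77302*(8779 - 146975473/21681) = 77302*(43362026/21681) = 3351971333852/21681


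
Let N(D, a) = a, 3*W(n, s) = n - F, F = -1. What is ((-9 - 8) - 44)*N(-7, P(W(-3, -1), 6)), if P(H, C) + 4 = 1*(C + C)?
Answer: -488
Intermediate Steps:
W(n, s) = 1/3 + n/3 (W(n, s) = (n - 1*(-1))/3 = (n + 1)/3 = (1 + n)/3 = 1/3 + n/3)
P(H, C) = -4 + 2*C (P(H, C) = -4 + 1*(C + C) = -4 + 1*(2*C) = -4 + 2*C)
((-9 - 8) - 44)*N(-7, P(W(-3, -1), 6)) = ((-9 - 8) - 44)*(-4 + 2*6) = (-17 - 44)*(-4 + 12) = -61*8 = -488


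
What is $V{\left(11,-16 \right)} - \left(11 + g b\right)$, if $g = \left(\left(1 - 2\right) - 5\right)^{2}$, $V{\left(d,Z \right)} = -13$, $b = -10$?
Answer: $336$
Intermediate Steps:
$g = 36$ ($g = \left(-1 - 5\right)^{2} = \left(-6\right)^{2} = 36$)
$V{\left(11,-16 \right)} - \left(11 + g b\right) = -13 - \left(11 + 36 \left(-10\right)\right) = -13 - \left(11 - 360\right) = -13 - -349 = -13 + 349 = 336$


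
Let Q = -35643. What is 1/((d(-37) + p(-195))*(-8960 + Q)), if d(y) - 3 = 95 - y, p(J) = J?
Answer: 1/2676180 ≈ 3.7367e-7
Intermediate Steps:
d(y) = 98 - y (d(y) = 3 + (95 - y) = 98 - y)
1/((d(-37) + p(-195))*(-8960 + Q)) = 1/(((98 - 1*(-37)) - 195)*(-8960 - 35643)) = 1/(((98 + 37) - 195)*(-44603)) = 1/((135 - 195)*(-44603)) = 1/(-60*(-44603)) = 1/2676180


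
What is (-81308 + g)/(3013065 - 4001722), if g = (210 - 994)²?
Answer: -533348/988657 ≈ -0.53947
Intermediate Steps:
g = 614656 (g = (-784)² = 614656)
(-81308 + g)/(3013065 - 4001722) = (-81308 + 614656)/(3013065 - 4001722) = 533348/(-988657) = 533348*(-1/988657) = -533348/988657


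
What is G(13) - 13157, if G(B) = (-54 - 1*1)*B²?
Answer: -22452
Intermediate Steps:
G(B) = -55*B² (G(B) = (-54 - 1)*B² = -55*B²)
G(13) - 13157 = -55*13² - 13157 = -55*169 - 13157 = -9295 - 13157 = -22452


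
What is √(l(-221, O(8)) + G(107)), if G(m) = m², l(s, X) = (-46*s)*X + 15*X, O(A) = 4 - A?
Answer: 5*I*√1171 ≈ 171.1*I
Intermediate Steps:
l(s, X) = 15*X - 46*X*s (l(s, X) = -46*X*s + 15*X = 15*X - 46*X*s)
√(l(-221, O(8)) + G(107)) = √((4 - 1*8)*(15 - 46*(-221)) + 107²) = √((4 - 8)*(15 + 10166) + 11449) = √(-4*10181 + 11449) = √(-40724 + 11449) = √(-29275) = 5*I*√1171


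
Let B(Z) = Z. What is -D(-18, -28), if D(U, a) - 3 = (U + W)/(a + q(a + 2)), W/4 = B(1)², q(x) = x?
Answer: -88/27 ≈ -3.2593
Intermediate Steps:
W = 4 (W = 4*1² = 4*1 = 4)
D(U, a) = 3 + (4 + U)/(2 + 2*a) (D(U, a) = 3 + (U + 4)/(a + (a + 2)) = 3 + (4 + U)/(a + (2 + a)) = 3 + (4 + U)/(2 + 2*a))
-D(-18, -28) = -(10 - 18 + 6*(-28))/(2*(1 - 28)) = -(10 - 18 - 168)/(2*(-27)) = -(-1)*(-176)/(2*27) = -1*88/27 = -88/27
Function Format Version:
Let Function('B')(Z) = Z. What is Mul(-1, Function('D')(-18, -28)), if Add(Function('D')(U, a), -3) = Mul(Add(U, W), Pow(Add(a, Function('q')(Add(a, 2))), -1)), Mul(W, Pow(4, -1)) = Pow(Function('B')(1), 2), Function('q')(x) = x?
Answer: Rational(-88, 27) ≈ -3.2593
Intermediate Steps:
W = 4 (W = Mul(4, Pow(1, 2)) = Mul(4, 1) = 4)
Function('D')(U, a) = Add(3, Mul(Pow(Add(2, Mul(2, a)), -1), Add(4, U))) (Function('D')(U, a) = Add(3, Mul(Add(U, 4), Pow(Add(a, Add(a, 2)), -1))) = Add(3, Mul(Add(4, U), Pow(Add(a, Add(2, a)), -1))) = Add(3, Mul(Add(4, U), Pow(Add(2, Mul(2, a)), -1))) = Add(3, Mul(Pow(Add(2, Mul(2, a)), -1), Add(4, U))))
Mul(-1, Function('D')(-18, -28)) = Mul(-1, Mul(Rational(1, 2), Pow(Add(1, -28), -1), Add(10, -18, Mul(6, -28)))) = Mul(-1, Mul(Rational(1, 2), Pow(-27, -1), Add(10, -18, -168))) = Mul(-1, Mul(Rational(1, 2), Rational(-1, 27), -176)) = Mul(-1, Rational(88, 27)) = Rational(-88, 27)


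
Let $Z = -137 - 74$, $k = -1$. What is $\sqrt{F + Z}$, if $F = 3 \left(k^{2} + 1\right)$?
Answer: $i \sqrt{205} \approx 14.318 i$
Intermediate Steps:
$Z = -211$
$F = 6$ ($F = 3 \left(\left(-1\right)^{2} + 1\right) = 3 \left(1 + 1\right) = 3 \cdot 2 = 6$)
$\sqrt{F + Z} = \sqrt{6 - 211} = \sqrt{-205} = i \sqrt{205}$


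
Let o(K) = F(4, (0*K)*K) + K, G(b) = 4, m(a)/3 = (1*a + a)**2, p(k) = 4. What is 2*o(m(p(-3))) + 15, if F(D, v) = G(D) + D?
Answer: 415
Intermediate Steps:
m(a) = 12*a**2 (m(a) = 3*(1*a + a)**2 = 3*(a + a)**2 = 3*(2*a)**2 = 3*(4*a**2) = 12*a**2)
F(D, v) = 4 + D
o(K) = 8 + K (o(K) = (4 + 4) + K = 8 + K)
2*o(m(p(-3))) + 15 = 2*(8 + 12*4**2) + 15 = 2*(8 + 12*16) + 15 = 2*(8 + 192) + 15 = 2*200 + 15 = 400 + 15 = 415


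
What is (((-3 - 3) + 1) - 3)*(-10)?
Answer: 80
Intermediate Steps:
(((-3 - 3) + 1) - 3)*(-10) = ((-6 + 1) - 3)*(-10) = (-5 - 3)*(-10) = -8*(-10) = 80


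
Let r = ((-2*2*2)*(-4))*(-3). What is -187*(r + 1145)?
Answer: -196163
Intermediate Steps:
r = -96 (r = (-4*2*(-4))*(-3) = -8*(-4)*(-3) = 32*(-3) = -96)
-187*(r + 1145) = -187*(-96 + 1145) = -187*1049 = -196163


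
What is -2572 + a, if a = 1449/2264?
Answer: -5821559/2264 ≈ -2571.4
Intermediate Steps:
a = 1449/2264 (a = 1449*(1/2264) = 1449/2264 ≈ 0.64002)
-2572 + a = -2572 + 1449/2264 = -5821559/2264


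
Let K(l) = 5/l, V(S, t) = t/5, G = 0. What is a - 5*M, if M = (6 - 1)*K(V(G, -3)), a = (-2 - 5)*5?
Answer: 520/3 ≈ 173.33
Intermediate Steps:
a = -35 (a = -7*5 = -35)
V(S, t) = t/5 (V(S, t) = t*(1/5) = t/5)
M = -125/3 (M = (6 - 1)*(5/(((1/5)*(-3)))) = 5*(5/(-3/5)) = 5*(5*(-5/3)) = 5*(-25/3) = -125/3 ≈ -41.667)
a - 5*M = -35 - 5*(-125/3) = -35 + 625/3 = 520/3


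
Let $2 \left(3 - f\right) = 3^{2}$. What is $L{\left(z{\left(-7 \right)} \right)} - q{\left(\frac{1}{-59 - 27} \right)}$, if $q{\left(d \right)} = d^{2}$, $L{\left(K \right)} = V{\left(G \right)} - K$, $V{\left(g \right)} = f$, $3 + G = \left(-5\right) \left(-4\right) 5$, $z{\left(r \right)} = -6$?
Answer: $\frac{33281}{7396} \approx 4.4999$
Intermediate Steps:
$f = - \frac{3}{2}$ ($f = 3 - \frac{3^{2}}{2} = 3 - \frac{9}{2} = - \frac{3}{2} \approx -1.5$)
$G = 97$ ($G = -3 + \left(-5\right) \left(-4\right) 5 = -3 + 20 \cdot 5 = -3 + 100 = 97$)
$V{\left(g \right)} = - \frac{3}{2}$
$L{\left(K \right)} = - \frac{3}{2} - K$
$L{\left(z{\left(-7 \right)} \right)} - q{\left(\frac{1}{-59 - 27} \right)} = \left(- \frac{3}{2} - -6\right) - \left(\frac{1}{-59 - 27}\right)^{2} = \left(- \frac{3}{2} + 6\right) - \left(\frac{1}{-86}\right)^{2} = \frac{9}{2} - \left(- \frac{1}{86}\right)^{2} = \frac{9}{2} - \frac{1}{7396} = \frac{33281}{7396}$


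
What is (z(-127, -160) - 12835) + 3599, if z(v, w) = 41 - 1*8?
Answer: -9203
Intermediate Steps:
z(v, w) = 33 (z(v, w) = 41 - 8 = 33)
(z(-127, -160) - 12835) + 3599 = (33 - 12835) + 3599 = -12802 + 3599 = -9203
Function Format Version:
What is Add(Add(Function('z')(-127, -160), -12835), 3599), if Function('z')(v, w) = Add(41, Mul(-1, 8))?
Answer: -9203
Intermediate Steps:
Function('z')(v, w) = 33 (Function('z')(v, w) = Add(41, -8) = 33)
Add(Add(Function('z')(-127, -160), -12835), 3599) = Add(Add(33, -12835), 3599) = Add(-12802, 3599) = -9203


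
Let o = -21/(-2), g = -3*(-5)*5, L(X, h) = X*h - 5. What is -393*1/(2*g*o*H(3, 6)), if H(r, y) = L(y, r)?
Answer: -131/6825 ≈ -0.019194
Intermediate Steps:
L(X, h) = -5 + X*h
H(r, y) = -5 + r*y (H(r, y) = -5 + y*r = -5 + r*y)
g = 75 (g = 15*5 = 75)
o = 21/2 (o = -21*(-½) = 21/2 ≈ 10.500)
-393*1/(2*g*o*H(3, 6)) = -393*1/(1575*(-5 + 3*6)) = -393*1/(1575*(-5 + 18)) = -393/((75*(13*2))*(21/2)) = -393/((75*26)*(21/2)) = -393/(1950*(21/2)) = -393/20475 = -393*1/20475 = -131/6825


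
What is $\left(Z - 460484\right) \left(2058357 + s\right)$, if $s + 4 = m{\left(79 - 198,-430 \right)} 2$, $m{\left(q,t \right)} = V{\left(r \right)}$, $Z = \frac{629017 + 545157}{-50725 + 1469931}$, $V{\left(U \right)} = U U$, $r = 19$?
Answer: $- \frac{672823842753192375}{709603} \approx -9.4817 \cdot 10^{11}$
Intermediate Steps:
$V{\left(U \right)} = U^{2}$
$Z = \frac{587087}{709603}$ ($Z = \frac{1174174}{1419206} = 1174174 \cdot \frac{1}{1419206} = \frac{587087}{709603} \approx 0.82735$)
$m{\left(q,t \right)} = 361$ ($m{\left(q,t \right)} = 19^{2} = 361$)
$s = 718$ ($s = -4 + 361 \cdot 2 = -4 + 722 = 718$)
$\left(Z - 460484\right) \left(2058357 + s\right) = \left(\frac{587087}{709603} - 460484\right) \left(2058357 + 718\right) = \left(- \frac{326760240765}{709603}\right) 2059075 = - \frac{672823842753192375}{709603}$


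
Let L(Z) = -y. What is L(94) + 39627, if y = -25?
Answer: 39652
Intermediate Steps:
L(Z) = 25 (L(Z) = -1*(-25) = 25)
L(94) + 39627 = 25 + 39627 = 39652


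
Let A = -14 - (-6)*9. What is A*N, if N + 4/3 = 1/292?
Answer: -11650/219 ≈ -53.196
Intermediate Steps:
N = -1165/876 (N = -4/3 + 1/292 = -1165/876 ≈ -1.3299)
A = 40 (A = -14 - 1*(-54) = -14 + 54 = 40)
A*N = 40*(-1165/876) = -11650/219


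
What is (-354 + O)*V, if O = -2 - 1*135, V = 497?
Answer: -244027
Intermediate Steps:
O = -137 (O = -2 - 135 = -137)
(-354 + O)*V = (-354 - 137)*497 = -491*497 = -244027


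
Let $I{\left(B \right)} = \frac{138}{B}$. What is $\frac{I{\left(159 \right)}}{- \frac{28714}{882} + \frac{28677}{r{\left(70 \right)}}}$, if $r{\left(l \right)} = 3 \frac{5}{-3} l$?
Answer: $- \frac{144900}{19114079} \approx -0.0075808$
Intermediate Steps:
$r{\left(l \right)} = - 5 l$ ($r{\left(l \right)} = 3 \cdot 5 \left(- \frac{1}{3}\right) l = 3 \left(- \frac{5}{3}\right) l = - 5 l$)
$\frac{I{\left(159 \right)}}{- \frac{28714}{882} + \frac{28677}{r{\left(70 \right)}}} = \frac{138 \cdot \frac{1}{159}}{- \frac{28714}{882} + \frac{28677}{\left(-5\right) 70}} = \frac{138 \cdot \frac{1}{159}}{\left(-28714\right) \frac{1}{882} + \frac{28677}{-350}} = \frac{46}{53 \left(- \frac{293}{9} + 28677 \left(- \frac{1}{350}\right)\right)} = \frac{46}{53 \left(- \frac{293}{9} - \frac{28677}{350}\right)} = \frac{46}{53 \left(- \frac{360643}{3150}\right)} = \frac{46}{53} \left(- \frac{3150}{360643}\right) = - \frac{144900}{19114079}$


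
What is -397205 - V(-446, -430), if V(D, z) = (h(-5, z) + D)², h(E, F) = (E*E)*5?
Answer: -500246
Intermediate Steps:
h(E, F) = 5*E² (h(E, F) = E²*5 = 5*E²)
V(D, z) = (125 + D)² (V(D, z) = (5*(-5)² + D)² = (5*25 + D)² = (125 + D)²)
-397205 - V(-446, -430) = -397205 - (125 - 446)² = -397205 - 1*(-321)² = -397205 - 1*103041 = -397205 - 103041 = -500246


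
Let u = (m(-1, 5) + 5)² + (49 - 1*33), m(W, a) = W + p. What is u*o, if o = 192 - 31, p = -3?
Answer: 2737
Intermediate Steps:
o = 161
m(W, a) = -3 + W (m(W, a) = W - 3 = -3 + W)
u = 17 (u = ((-3 - 1) + 5)² + (49 - 1*33) = (-4 + 5)² + (49 - 33) = 1² + 16 = 1 + 16 = 17)
u*o = 17*161 = 2737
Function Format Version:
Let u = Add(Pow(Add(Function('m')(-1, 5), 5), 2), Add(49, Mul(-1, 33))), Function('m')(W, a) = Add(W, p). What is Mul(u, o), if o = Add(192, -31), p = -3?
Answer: 2737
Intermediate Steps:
o = 161
Function('m')(W, a) = Add(-3, W) (Function('m')(W, a) = Add(W, -3) = Add(-3, W))
u = 17 (u = Add(Pow(Add(Add(-3, -1), 5), 2), Add(49, Mul(-1, 33))) = Add(Pow(Add(-4, 5), 2), Add(49, -33)) = Add(Pow(1, 2), 16) = Add(1, 16) = 17)
Mul(u, o) = Mul(17, 161) = 2737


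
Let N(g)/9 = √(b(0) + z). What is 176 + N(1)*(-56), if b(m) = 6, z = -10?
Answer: 176 - 1008*I ≈ 176.0 - 1008.0*I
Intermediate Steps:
N(g) = 18*I (N(g) = 9*√(6 - 10) = 9*√(-4) = 9*(2*I) = 18*I)
176 + N(1)*(-56) = 176 + (18*I)*(-56) = 176 - 1008*I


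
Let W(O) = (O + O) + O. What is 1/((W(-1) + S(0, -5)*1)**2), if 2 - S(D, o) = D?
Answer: 1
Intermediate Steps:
S(D, o) = 2 - D
W(O) = 3*O (W(O) = 2*O + O = 3*O)
1/((W(-1) + S(0, -5)*1)**2) = 1/((3*(-1) + (2 - 1*0)*1)**2) = 1/((-3 + (2 + 0)*1)**2) = 1/((-3 + 2*1)**2) = 1/((-3 + 2)**2) = 1/((-1)**2) = 1/1 = 1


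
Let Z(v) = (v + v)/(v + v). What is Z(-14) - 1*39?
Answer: -38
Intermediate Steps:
Z(v) = 1 (Z(v) = (2*v)/((2*v)) = (2*v)*(1/(2*v)) = 1)
Z(-14) - 1*39 = 1 - 1*39 = 1 - 39 = -38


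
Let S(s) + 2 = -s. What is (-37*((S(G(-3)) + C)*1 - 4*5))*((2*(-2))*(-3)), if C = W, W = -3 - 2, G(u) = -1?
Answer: 11544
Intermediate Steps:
W = -5
C = -5
S(s) = -2 - s
(-37*((S(G(-3)) + C)*1 - 4*5))*((2*(-2))*(-3)) = (-37*(((-2 - 1*(-1)) - 5)*1 - 4*5))*((2*(-2))*(-3)) = (-37*(((-2 + 1) - 5)*1 - 20))*(-4*(-3)) = -37*((-1 - 5)*1 - 20)*12 = -37*(-6*1 - 20)*12 = -37*(-6 - 20)*12 = -37*(-26)*12 = 962*12 = 11544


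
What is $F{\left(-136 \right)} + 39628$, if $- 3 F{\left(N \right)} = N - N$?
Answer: $39628$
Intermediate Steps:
$F{\left(N \right)} = 0$ ($F{\left(N \right)} = - \frac{N - N}{3} = \left(- \frac{1}{3}\right) 0 = 0$)
$F{\left(-136 \right)} + 39628 = 0 + 39628 = 39628$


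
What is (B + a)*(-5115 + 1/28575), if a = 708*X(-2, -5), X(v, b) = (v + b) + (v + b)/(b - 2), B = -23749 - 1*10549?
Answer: 5633926685704/28575 ≈ 1.9716e+8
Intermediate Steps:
B = -34298 (B = -23749 - 10549 = -34298)
X(v, b) = b + v + (b + v)/(-2 + b) (X(v, b) = (b + v) + (b + v)/(-2 + b) = b + v + (b + v)/(-2 + b))
a = -4248 (a = 708*(((-5)**2 - 1*(-5) - 1*(-2) - 5*(-2))/(-2 - 5)) = 708*((25 + 5 + 2 + 10)/(-7)) = 708*(-1/7*42) = 708*(-6) = -4248)
(B + a)*(-5115 + 1/28575) = (-34298 - 4248)*(-5115 + 1/28575) = -38546*(-5115 + 1/28575) = -38546*(-146161124/28575) = 5633926685704/28575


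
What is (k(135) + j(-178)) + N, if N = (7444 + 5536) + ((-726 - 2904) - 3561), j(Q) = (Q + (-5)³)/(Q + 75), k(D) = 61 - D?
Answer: 588948/103 ≈ 5717.9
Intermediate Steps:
j(Q) = (-125 + Q)/(75 + Q) (j(Q) = (Q - 125)/(75 + Q) = (-125 + Q)/(75 + Q))
N = 5789 (N = 12980 + (-3630 - 3561) = 12980 - 7191 = 5789)
(k(135) + j(-178)) + N = ((61 - 1*135) + (-125 - 178)/(75 - 178)) + 5789 = ((61 - 135) - 303/(-103)) + 5789 = (-74 - 1/103*(-303)) + 5789 = (-74 + 303/103) + 5789 = -7319/103 + 5789 = 588948/103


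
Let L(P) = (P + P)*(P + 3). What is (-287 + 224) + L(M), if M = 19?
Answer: 773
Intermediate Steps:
L(P) = 2*P*(3 + P) (L(P) = (2*P)*(3 + P) = 2*P*(3 + P))
(-287 + 224) + L(M) = (-287 + 224) + 2*19*(3 + 19) = -63 + 2*19*22 = -63 + 836 = 773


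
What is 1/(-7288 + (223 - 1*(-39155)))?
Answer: 1/32090 ≈ 3.1162e-5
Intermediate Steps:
1/(-7288 + (223 - 1*(-39155))) = 1/(-7288 + (223 + 39155)) = 1/(-7288 + 39378) = 1/32090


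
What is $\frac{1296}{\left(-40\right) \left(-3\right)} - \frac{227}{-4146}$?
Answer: $\frac{225019}{20730} \approx 10.855$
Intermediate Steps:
$\frac{1296}{\left(-40\right) \left(-3\right)} - \frac{227}{-4146} = \frac{1296}{120} - - \frac{227}{4146} = 1296 \cdot \frac{1}{120} + \frac{227}{4146} = \frac{54}{5} + \frac{227}{4146} = \frac{225019}{20730}$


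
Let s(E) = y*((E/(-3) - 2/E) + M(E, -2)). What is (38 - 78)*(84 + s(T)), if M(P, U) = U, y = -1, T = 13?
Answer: -141160/39 ≈ -3619.5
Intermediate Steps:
s(E) = 2 + 2/E + E/3 (s(E) = -((E/(-3) - 2/E) - 2) = -((E*(-⅓) - 2/E) - 2) = -((-E/3 - 2/E) - 2) = -((-2/E - E/3) - 2) = -(-2 - 2/E - E/3) = 2 + 2/E + E/3)
(38 - 78)*(84 + s(T)) = (38 - 78)*(84 + (2 + 2/13 + (⅓)*13)) = -40*(84 + (2 + 2*(1/13) + 13/3)) = -40*(84 + (2 + 2/13 + 13/3)) = -40*(84 + 253/39) = -40*3529/39 = -141160/39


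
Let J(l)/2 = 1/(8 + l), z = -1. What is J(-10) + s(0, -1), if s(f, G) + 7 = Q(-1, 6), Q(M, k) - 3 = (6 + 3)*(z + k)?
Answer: 40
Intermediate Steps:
Q(M, k) = -6 + 9*k (Q(M, k) = 3 + (6 + 3)*(-1 + k) = 3 + 9*(-1 + k) = 3 + (-9 + 9*k) = -6 + 9*k)
s(f, G) = 41 (s(f, G) = -7 + (-6 + 9*6) = -7 + (-6 + 54) = -7 + 48 = 41)
J(l) = 2/(8 + l)
J(-10) + s(0, -1) = 2/(8 - 10) + 41 = 2/(-2) + 41 = 2*(-½) + 41 = -1 + 41 = 40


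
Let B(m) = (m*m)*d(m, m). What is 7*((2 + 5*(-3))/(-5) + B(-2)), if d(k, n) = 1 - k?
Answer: 511/5 ≈ 102.20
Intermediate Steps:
B(m) = m**2*(1 - m) (B(m) = (m*m)*(1 - m) = m**2*(1 - m))
7*((2 + 5*(-3))/(-5) + B(-2)) = 7*((2 + 5*(-3))/(-5) + (-2)**2*(1 - 1*(-2))) = 7*((2 - 15)*(-1/5) + 4*(1 + 2)) = 7*(-13*(-1/5) + 4*3) = 7*(13/5 + 12) = 7*(73/5) = 511/5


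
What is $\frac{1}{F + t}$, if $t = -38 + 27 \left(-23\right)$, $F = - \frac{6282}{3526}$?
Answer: $- \frac{1763}{1164958} \approx -0.0015134$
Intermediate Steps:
$F = - \frac{3141}{1763}$ ($F = \left(-6282\right) \frac{1}{3526} = - \frac{3141}{1763} \approx -1.7816$)
$t = -659$ ($t = -38 - 621 = -659$)
$\frac{1}{F + t} = \frac{1}{- \frac{3141}{1763} - 659} = \frac{1}{- \frac{1164958}{1763}} = - \frac{1763}{1164958}$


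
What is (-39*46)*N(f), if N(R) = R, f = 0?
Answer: 0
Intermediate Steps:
(-39*46)*N(f) = -39*46*0 = -1794*0 = 0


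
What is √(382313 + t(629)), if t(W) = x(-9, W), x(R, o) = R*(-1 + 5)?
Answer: √382277 ≈ 618.29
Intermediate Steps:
x(R, o) = 4*R (x(R, o) = R*4 = 4*R)
t(W) = -36 (t(W) = 4*(-9) = -36)
√(382313 + t(629)) = √(382313 - 36) = √382277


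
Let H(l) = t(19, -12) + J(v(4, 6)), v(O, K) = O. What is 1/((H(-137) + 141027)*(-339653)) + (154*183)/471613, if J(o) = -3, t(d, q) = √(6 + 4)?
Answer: 95183863124576027562/1592858819652752467787 + √10/6754940256747598 ≈ 0.059757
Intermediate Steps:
t(d, q) = √10
H(l) = -3 + √10 (H(l) = √10 - 3 = -3 + √10)
1/((H(-137) + 141027)*(-339653)) + (154*183)/471613 = 1/(((-3 + √10) + 141027)*(-339653)) + (154*183)/471613 = -1/339653/(141024 + √10) + 28182*(1/471613) = -1/(339653*(141024 + √10)) + 28182/471613 = 28182/471613 - 1/(339653*(141024 + √10))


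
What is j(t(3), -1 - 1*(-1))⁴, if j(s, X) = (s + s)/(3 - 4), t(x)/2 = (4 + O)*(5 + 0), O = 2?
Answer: 207360000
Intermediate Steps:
t(x) = 60 (t(x) = 2*((4 + 2)*(5 + 0)) = 2*(6*5) = 2*30 = 60)
j(s, X) = -2*s (j(s, X) = (2*s)/(-1) = (2*s)*(-1) = -2*s)
j(t(3), -1 - 1*(-1))⁴ = (-2*60)⁴ = (-120)⁴ = 207360000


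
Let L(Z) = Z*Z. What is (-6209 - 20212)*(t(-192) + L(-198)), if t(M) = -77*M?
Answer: -1426416948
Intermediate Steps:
L(Z) = Z²
(-6209 - 20212)*(t(-192) + L(-198)) = (-6209 - 20212)*(-77*(-192) + (-198)²) = -26421*(14784 + 39204) = -26421*53988 = -1426416948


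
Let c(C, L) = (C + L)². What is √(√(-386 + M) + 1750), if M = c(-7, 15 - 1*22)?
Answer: √(1750 + I*√190) ≈ 41.833 + 0.1647*I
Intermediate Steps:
M = 196 (M = (-7 + (15 - 1*22))² = (-7 + (15 - 22))² = (-7 - 7)² = (-14)² = 196)
√(√(-386 + M) + 1750) = √(√(-386 + 196) + 1750) = √(√(-190) + 1750) = √(I*√190 + 1750) = √(1750 + I*√190)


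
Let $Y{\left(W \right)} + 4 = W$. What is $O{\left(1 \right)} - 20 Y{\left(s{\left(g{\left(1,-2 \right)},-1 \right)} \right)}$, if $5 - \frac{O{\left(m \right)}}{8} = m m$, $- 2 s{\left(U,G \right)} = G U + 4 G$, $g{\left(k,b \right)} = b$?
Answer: $92$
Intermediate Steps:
$s{\left(U,G \right)} = - 2 G - \frac{G U}{2}$ ($s{\left(U,G \right)} = - \frac{G U + 4 G}{2} = - \frac{4 G + G U}{2} = - 2 G - \frac{G U}{2}$)
$Y{\left(W \right)} = -4 + W$
$O{\left(m \right)} = 40 - 8 m^{2}$ ($O{\left(m \right)} = 40 - 8 m m = 40 - 8 m^{2}$)
$O{\left(1 \right)} - 20 Y{\left(s{\left(g{\left(1,-2 \right)},-1 \right)} \right)} = \left(40 - 8 \cdot 1^{2}\right) - 20 \left(-4 - - \frac{4 - 2}{2}\right) = \left(40 - 8\right) - 20 \left(-4 - \left(- \frac{1}{2}\right) 2\right) = \left(40 - 8\right) - 20 \left(-4 + 1\right) = 32 - -60 = 32 + 60 = 92$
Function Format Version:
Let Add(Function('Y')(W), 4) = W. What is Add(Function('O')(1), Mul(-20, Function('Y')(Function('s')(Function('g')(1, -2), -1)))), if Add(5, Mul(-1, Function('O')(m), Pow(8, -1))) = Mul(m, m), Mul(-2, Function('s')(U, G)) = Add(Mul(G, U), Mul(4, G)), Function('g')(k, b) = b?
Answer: 92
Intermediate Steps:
Function('s')(U, G) = Add(Mul(-2, G), Mul(Rational(-1, 2), G, U)) (Function('s')(U, G) = Mul(Rational(-1, 2), Add(Mul(G, U), Mul(4, G))) = Mul(Rational(-1, 2), Add(Mul(4, G), Mul(G, U))) = Add(Mul(-2, G), Mul(Rational(-1, 2), G, U)))
Function('Y')(W) = Add(-4, W)
Function('O')(m) = Add(40, Mul(-8, Pow(m, 2))) (Function('O')(m) = Add(40, Mul(-8, Mul(m, m))) = Add(40, Mul(-8, Pow(m, 2))))
Add(Function('O')(1), Mul(-20, Function('Y')(Function('s')(Function('g')(1, -2), -1)))) = Add(Add(40, Mul(-8, Pow(1, 2))), Mul(-20, Add(-4, Mul(Rational(-1, 2), -1, Add(4, -2))))) = Add(Add(40, Mul(-8, 1)), Mul(-20, Add(-4, Mul(Rational(-1, 2), -1, 2)))) = Add(Add(40, -8), Mul(-20, Add(-4, 1))) = Add(32, Mul(-20, -3)) = Add(32, 60) = 92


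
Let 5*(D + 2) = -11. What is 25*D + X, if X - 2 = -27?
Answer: -130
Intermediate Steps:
X = -25 (X = 2 - 27 = -25)
D = -21/5 (D = -2 + (1/5)*(-11) = -2 - 11/5 = -21/5 ≈ -4.2000)
25*D + X = 25*(-21/5) - 25 = -105 - 25 = -130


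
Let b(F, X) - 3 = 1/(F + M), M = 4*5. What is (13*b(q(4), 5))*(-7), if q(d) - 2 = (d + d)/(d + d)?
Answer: -6370/23 ≈ -276.96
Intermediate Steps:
M = 20
q(d) = 3 (q(d) = 2 + (d + d)/(d + d) = 2 + (2*d)/((2*d)) = 2 + (2*d)*(1/(2*d)) = 2 + 1 = 3)
b(F, X) = 3 + 1/(20 + F) (b(F, X) = 3 + 1/(F + 20) = 3 + 1/(20 + F))
(13*b(q(4), 5))*(-7) = (13*((61 + 3*3)/(20 + 3)))*(-7) = (13*((61 + 9)/23))*(-7) = (13*((1/23)*70))*(-7) = (13*(70/23))*(-7) = (910/23)*(-7) = -6370/23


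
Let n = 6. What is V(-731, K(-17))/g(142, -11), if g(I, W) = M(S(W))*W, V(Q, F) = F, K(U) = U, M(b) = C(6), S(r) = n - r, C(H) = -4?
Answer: -17/44 ≈ -0.38636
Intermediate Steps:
S(r) = 6 - r
M(b) = -4
g(I, W) = -4*W
V(-731, K(-17))/g(142, -11) = -17/((-4*(-11))) = -17/44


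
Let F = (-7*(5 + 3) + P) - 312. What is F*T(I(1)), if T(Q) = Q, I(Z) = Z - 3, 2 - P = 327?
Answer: 1386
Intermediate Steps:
P = -325 (P = 2 - 1*327 = 2 - 327 = -325)
I(Z) = -3 + Z
F = -693 (F = (-7*(5 + 3) - 325) - 312 = (-7*8 - 325) - 312 = (-56 - 325) - 312 = -381 - 312 = -693)
F*T(I(1)) = -693*(-3 + 1) = -693*(-2) = 1386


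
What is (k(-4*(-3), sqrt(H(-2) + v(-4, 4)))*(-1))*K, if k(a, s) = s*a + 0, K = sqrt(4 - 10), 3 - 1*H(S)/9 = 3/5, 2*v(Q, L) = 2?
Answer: -12*I*sqrt(3390)/5 ≈ -139.74*I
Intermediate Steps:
v(Q, L) = 1 (v(Q, L) = (1/2)*2 = 1)
H(S) = 108/5 (H(S) = 27 - 27/5 = 108/5)
K = I*sqrt(6) (K = sqrt(-6) = I*sqrt(6) ≈ 2.4495*I)
k(a, s) = a*s (k(a, s) = a*s + 0 = a*s)
(k(-4*(-3), sqrt(H(-2) + v(-4, 4)))*(-1))*K = (((-4*(-3))*sqrt(108/5 + 1))*(-1))*(I*sqrt(6)) = ((12*sqrt(113/5))*(-1))*(I*sqrt(6)) = ((12*(sqrt(565)/5))*(-1))*(I*sqrt(6)) = ((12*sqrt(565)/5)*(-1))*(I*sqrt(6)) = (-12*sqrt(565)/5)*(I*sqrt(6)) = -12*I*sqrt(3390)/5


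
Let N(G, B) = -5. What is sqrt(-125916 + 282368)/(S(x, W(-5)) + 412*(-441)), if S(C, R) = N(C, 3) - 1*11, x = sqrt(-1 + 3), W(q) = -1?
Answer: -sqrt(39113)/90854 ≈ -0.0021768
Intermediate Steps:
x = sqrt(2) ≈ 1.4142
S(C, R) = -16 (S(C, R) = -5 - 1*11 = -5 - 11 = -16)
sqrt(-125916 + 282368)/(S(x, W(-5)) + 412*(-441)) = sqrt(-125916 + 282368)/(-16 + 412*(-441)) = sqrt(156452)/(-16 - 181692) = (2*sqrt(39113))/(-181708) = (2*sqrt(39113))*(-1/181708) = -sqrt(39113)/90854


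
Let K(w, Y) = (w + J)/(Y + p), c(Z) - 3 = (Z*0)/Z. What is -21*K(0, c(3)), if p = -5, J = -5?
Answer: -105/2 ≈ -52.500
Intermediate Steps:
c(Z) = 3 (c(Z) = 3 + (Z*0)/Z = 3 + 0/Z = 3 + 0 = 3)
K(w, Y) = (-5 + w)/(-5 + Y) (K(w, Y) = (w - 5)/(Y - 5) = (-5 + w)/(-5 + Y))
-21*K(0, c(3)) = -21*(-5 + 0)/(-5 + 3) = -21*(-5)/(-2) = -(-21)*(-5)/2 = -21*5/2 = -105/2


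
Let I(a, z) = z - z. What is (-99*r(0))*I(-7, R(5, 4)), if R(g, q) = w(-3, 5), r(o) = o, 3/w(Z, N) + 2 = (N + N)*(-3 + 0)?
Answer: 0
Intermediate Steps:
w(Z, N) = 3/(-2 - 6*N) (w(Z, N) = 3/(-2 + (N + N)*(-3 + 0)) = 3/(-2 + (2*N)*(-3)) = 3/(-2 - 6*N))
R(g, q) = -3/32 (R(g, q) = -3/(2 + 6*5) = -3/(2 + 30) = -3/32)
I(a, z) = 0
(-99*r(0))*I(-7, R(5, 4)) = -99*0*0 = 0*0 = 0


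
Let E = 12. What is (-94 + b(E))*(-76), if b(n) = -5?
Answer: 7524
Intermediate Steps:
(-94 + b(E))*(-76) = (-94 - 5)*(-76) = -99*(-76) = 7524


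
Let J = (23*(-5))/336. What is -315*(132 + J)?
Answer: -663555/16 ≈ -41472.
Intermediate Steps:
J = -115/336 (J = -115*1/336 = -115/336 ≈ -0.34226)
-315*(132 + J) = -315*(132 - 115/336) = -315*44237/336 = -663555/16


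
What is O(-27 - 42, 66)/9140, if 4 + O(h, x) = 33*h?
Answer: -2281/9140 ≈ -0.24956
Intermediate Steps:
O(h, x) = -4 + 33*h
O(-27 - 42, 66)/9140 = (-4 + 33*(-27 - 42))/9140 = (-4 + 33*(-69))*(1/9140) = (-4 - 2277)*(1/9140) = -2281*1/9140 = -2281/9140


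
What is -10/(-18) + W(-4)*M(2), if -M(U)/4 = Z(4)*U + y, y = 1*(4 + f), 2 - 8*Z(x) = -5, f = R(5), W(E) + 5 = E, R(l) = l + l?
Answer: 5108/9 ≈ 567.56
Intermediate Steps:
R(l) = 2*l
W(E) = -5 + E
f = 10 (f = 2*5 = 10)
Z(x) = 7/8 (Z(x) = ¼ - ⅛*(-5) = ¼ + 5/8 = 7/8)
y = 14 (y = 1*(4 + 10) = 1*14 = 14)
M(U) = -56 - 7*U/2 (M(U) = -4*(7*U/8 + 14) = -4*(14 + 7*U/8) = -56 - 7*U/2)
-10/(-18) + W(-4)*M(2) = -10/(-18) + (-5 - 4)*(-56 - 7/2*2) = -10*(-1/18) - 9*(-56 - 7) = 5/9 - 9*(-63) = 5/9 + 567 = 5108/9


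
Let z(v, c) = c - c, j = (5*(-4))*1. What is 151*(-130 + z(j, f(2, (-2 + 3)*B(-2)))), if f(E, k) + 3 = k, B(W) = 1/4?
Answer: -19630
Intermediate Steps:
B(W) = ¼
f(E, k) = -3 + k
j = -20 (j = -20*1 = -20)
z(v, c) = 0
151*(-130 + z(j, f(2, (-2 + 3)*B(-2)))) = 151*(-130 + 0) = 151*(-130) = -19630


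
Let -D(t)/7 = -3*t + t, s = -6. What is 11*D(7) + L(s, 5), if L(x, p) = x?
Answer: 1072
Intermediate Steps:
D(t) = 14*t (D(t) = -7*(-3*t + t) = -(-14)*t = 14*t)
11*D(7) + L(s, 5) = 11*(14*7) - 6 = 11*98 - 6 = 1078 - 6 = 1072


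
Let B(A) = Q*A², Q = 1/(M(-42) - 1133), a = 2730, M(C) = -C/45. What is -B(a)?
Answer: 111793500/16981 ≈ 6583.4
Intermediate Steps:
M(C) = -C/45
Q = -15/16981 (Q = 1/(-1/45*(-42) - 1133) = 1/(14/15 - 1133) = 1/(-16981/15) = -15/16981 ≈ -0.00088334)
B(A) = -15*A²/16981
-B(a) = -(-15)*2730²/16981 = -(-15)*7452900/16981 = -1*(-111793500/16981) = 111793500/16981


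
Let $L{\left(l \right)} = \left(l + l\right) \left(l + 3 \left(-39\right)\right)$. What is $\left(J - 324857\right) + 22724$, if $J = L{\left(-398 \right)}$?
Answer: $107807$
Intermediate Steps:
$L{\left(l \right)} = 2 l \left(-117 + l\right)$ ($L{\left(l \right)} = 2 l \left(l - 117\right) = 2 l \left(-117 + l\right)$)
$J = 409940$ ($J = 2 \left(-398\right) \left(-117 - 398\right) = 2 \left(-398\right) \left(-515\right) = 409940$)
$\left(J - 324857\right) + 22724 = \left(409940 - 324857\right) + 22724 = 85083 + 22724 = 107807$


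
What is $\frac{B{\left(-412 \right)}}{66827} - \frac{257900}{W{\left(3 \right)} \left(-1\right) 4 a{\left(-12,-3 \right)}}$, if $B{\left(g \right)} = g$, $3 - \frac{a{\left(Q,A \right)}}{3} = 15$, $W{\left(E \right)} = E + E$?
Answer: $- \frac{4308759817}{14434632} \approx -298.5$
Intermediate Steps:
$W{\left(E \right)} = 2 E$
$a{\left(Q,A \right)} = -36$ ($a{\left(Q,A \right)} = 9 - 45 = -36$)
$\frac{B{\left(-412 \right)}}{66827} - \frac{257900}{W{\left(3 \right)} \left(-1\right) 4 a{\left(-12,-3 \right)}} = - \frac{412}{66827} - \frac{257900}{2 \cdot 3 \left(-1\right) 4 \left(-36\right)} = \left(-412\right) \frac{1}{66827} - \frac{257900}{6 \left(-1\right) 4 \left(-36\right)} = - \frac{412}{66827} - \frac{257900}{\left(-6\right) 4 \left(-36\right)} = - \frac{412}{66827} - \frac{257900}{\left(-24\right) \left(-36\right)} = - \frac{412}{66827} - \frac{257900}{864} = - \frac{412}{66827} - \frac{64475}{216} = - \frac{4308759817}{14434632}$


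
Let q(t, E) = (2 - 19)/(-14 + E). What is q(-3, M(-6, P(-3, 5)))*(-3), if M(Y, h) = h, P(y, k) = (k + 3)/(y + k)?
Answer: -51/10 ≈ -5.1000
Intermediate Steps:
P(y, k) = (3 + k)/(k + y)
q(t, E) = -17/(-14 + E)
q(-3, M(-6, P(-3, 5)))*(-3) = -17/(-14 + (3 + 5)/(5 - 3))*(-3) = -17/(-14 + 8/2)*(-3) = -17/(-14 + (½)*8)*(-3) = -17/(-14 + 4)*(-3) = -17/(-10)*(-3) = -17*(-⅒)*(-3) = (17/10)*(-3) = -51/10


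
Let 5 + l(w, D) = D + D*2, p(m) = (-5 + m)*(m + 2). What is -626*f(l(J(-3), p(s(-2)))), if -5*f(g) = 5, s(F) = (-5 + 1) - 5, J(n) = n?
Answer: 626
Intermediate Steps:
s(F) = -9 (s(F) = -4 - 5 = -9)
p(m) = (-5 + m)*(2 + m)
l(w, D) = -5 + 3*D (l(w, D) = -5 + (D + D*2) = -5 + (D + 2*D) = -5 + 3*D)
f(g) = -1 (f(g) = -⅕*5 = -1)
-626*f(l(J(-3), p(s(-2)))) = -626*(-1) = 626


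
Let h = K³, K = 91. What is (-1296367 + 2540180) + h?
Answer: 1997384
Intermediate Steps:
h = 753571 (h = 91³ = 753571)
(-1296367 + 2540180) + h = (-1296367 + 2540180) + 753571 = 1243813 + 753571 = 1997384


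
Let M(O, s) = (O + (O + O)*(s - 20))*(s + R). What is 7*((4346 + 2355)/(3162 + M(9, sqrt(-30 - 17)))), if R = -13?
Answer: 15365393/3019296 + 435565*I*sqrt(47)/1006432 ≈ 5.0891 + 2.967*I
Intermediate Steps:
M(O, s) = (-13 + s)*(O + 2*O*(-20 + s)) (M(O, s) = (O + (O + O)*(s - 20))*(s - 13) = (O + (2*O)*(-20 + s))*(-13 + s) = (O + 2*O*(-20 + s))*(-13 + s) = (-13 + s)*(O + 2*O*(-20 + s)))
7*((4346 + 2355)/(3162 + M(9, sqrt(-30 - 17)))) = 7*((4346 + 2355)/(3162 + 9*(507 - 65*sqrt(-30 - 17) + 2*(sqrt(-30 - 17))**2))) = 7*(6701/(3162 + 9*(507 - 65*I*sqrt(47) + 2*(sqrt(-47))**2))) = 7*(6701/(3162 + 9*(507 - 65*I*sqrt(47) + 2*(I*sqrt(47))**2))) = 7*(6701/(3162 + 9*(507 - 65*I*sqrt(47) + 2*(-47)))) = 7*(6701/(3162 + 9*(507 - 65*I*sqrt(47) - 94))) = 7*(6701/(3162 + 9*(413 - 65*I*sqrt(47)))) = 7*(6701/(3162 + (3717 - 585*I*sqrt(47)))) = 7*(6701/(6879 - 585*I*sqrt(47))) = 46907/(6879 - 585*I*sqrt(47))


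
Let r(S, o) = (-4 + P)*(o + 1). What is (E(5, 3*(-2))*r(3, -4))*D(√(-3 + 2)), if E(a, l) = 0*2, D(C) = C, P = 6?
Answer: 0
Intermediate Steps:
r(S, o) = 2 + 2*o (r(S, o) = (-4 + 6)*(o + 1) = 2*(1 + o) = 2 + 2*o)
E(a, l) = 0
(E(5, 3*(-2))*r(3, -4))*D(√(-3 + 2)) = (0*(2 + 2*(-4)))*√(-3 + 2) = (0*(2 - 8))*√(-1) = (0*(-6))*I = 0*I = 0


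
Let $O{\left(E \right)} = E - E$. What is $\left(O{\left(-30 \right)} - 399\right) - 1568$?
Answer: $-1967$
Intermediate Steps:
$O{\left(E \right)} = 0$
$\left(O{\left(-30 \right)} - 399\right) - 1568 = \left(0 - 399\right) - 1568 = -399 - 1568 = -1967$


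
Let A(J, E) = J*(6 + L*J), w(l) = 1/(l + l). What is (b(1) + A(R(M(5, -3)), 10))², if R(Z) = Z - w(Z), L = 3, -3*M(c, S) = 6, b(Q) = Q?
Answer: 25/256 ≈ 0.097656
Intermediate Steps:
M(c, S) = -2 (M(c, S) = -⅓*6 = -2)
w(l) = 1/(2*l)
R(Z) = Z - 1/(2*Z)
A(J, E) = J*(6 + 3*J)
(b(1) + A(R(M(5, -3)), 10))² = (1 + 3*(-2 - ½/(-2))*(2 + (-2 - ½/(-2))))² = (1 + 3*(-2 - ½*(-½))*(2 + (-2 - ½*(-½))))² = (1 + 3*(-2 + ¼)*(2 + (-2 + ¼)))² = (1 + 3*(-7/4)*(2 - 7/4))² = (1 + 3*(-7/4)*(¼))² = (1 - 21/16)² = (-5/16)² = 25/256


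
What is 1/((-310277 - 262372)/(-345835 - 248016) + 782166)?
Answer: 593851/464490633915 ≈ 1.2785e-6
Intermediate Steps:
1/((-310277 - 262372)/(-345835 - 248016) + 782166) = 1/(-572649/(-593851) + 782166) = 1/(-572649*(-1/593851) + 782166) = 1/(572649/593851 + 782166) = 1/(464490633915/593851) = 593851/464490633915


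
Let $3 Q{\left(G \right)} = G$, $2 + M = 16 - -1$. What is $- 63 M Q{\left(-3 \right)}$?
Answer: $945$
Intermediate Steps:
$M = 15$ ($M = -2 + \left(16 - -1\right) = -2 + \left(16 + 1\right) = -2 + 17 = 15$)
$Q{\left(G \right)} = \frac{G}{3}$
$- 63 M Q{\left(-3 \right)} = \left(-63\right) 15 \cdot \frac{1}{3} \left(-3\right) = \left(-945\right) \left(-1\right) = 945$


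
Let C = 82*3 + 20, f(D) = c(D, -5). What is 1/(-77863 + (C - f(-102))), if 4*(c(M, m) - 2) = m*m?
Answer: -4/310421 ≈ -1.2886e-5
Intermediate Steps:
c(M, m) = 2 + m²/4 (c(M, m) = 2 + (m*m)/4 = 2 + m²/4)
f(D) = 33/4 (f(D) = 2 + (¼)*(-5)² = 2 + (¼)*25 = 2 + 25/4 = 33/4)
C = 266 (C = 246 + 20 = 266)
1/(-77863 + (C - f(-102))) = 1/(-77863 + (266 - 1*33/4)) = 1/(-77863 + (266 - 33/4)) = 1/(-77863 + 1031/4) = 1/(-310421/4) = -4/310421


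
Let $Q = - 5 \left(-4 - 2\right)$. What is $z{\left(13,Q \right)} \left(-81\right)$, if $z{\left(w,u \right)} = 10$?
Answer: $-810$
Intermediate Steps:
$Q = 30$ ($Q = \left(-5\right) \left(-6\right) = 30$)
$z{\left(13,Q \right)} \left(-81\right) = 10 \left(-81\right) = -810$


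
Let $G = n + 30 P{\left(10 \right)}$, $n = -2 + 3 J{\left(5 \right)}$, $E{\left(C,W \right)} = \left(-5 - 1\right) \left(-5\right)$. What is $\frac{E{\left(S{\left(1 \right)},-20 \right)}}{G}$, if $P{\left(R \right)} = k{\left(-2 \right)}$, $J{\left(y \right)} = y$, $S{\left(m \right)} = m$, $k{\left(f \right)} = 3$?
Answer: $\frac{30}{103} \approx 0.29126$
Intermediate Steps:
$E{\left(C,W \right)} = 30$ ($E{\left(C,W \right)} = \left(-6\right) \left(-5\right) = 30$)
$n = 13$ ($n = -2 + 3 \cdot 5 = -2 + 15 = 13$)
$P{\left(R \right)} = 3$
$G = 103$ ($G = 13 + 30 \cdot 3 = 13 + 90 = 103$)
$\frac{E{\left(S{\left(1 \right)},-20 \right)}}{G} = \frac{30}{103}$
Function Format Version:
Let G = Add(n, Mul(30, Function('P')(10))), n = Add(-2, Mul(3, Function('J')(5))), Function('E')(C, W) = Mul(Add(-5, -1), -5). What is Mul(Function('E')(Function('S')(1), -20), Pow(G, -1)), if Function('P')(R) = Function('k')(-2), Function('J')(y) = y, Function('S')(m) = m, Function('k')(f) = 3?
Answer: Rational(30, 103) ≈ 0.29126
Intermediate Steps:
Function('E')(C, W) = 30 (Function('E')(C, W) = Mul(-6, -5) = 30)
n = 13 (n = Add(-2, Mul(3, 5)) = Add(-2, 15) = 13)
Function('P')(R) = 3
G = 103 (G = Add(13, Mul(30, 3)) = Add(13, 90) = 103)
Mul(Function('E')(Function('S')(1), -20), Pow(G, -1)) = Mul(30, Pow(103, -1)) = Mul(30, Rational(1, 103)) = Rational(30, 103)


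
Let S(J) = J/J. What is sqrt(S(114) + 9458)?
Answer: 3*sqrt(1051) ≈ 97.257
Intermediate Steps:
S(J) = 1
sqrt(S(114) + 9458) = sqrt(1 + 9458) = sqrt(9459) = 3*sqrt(1051)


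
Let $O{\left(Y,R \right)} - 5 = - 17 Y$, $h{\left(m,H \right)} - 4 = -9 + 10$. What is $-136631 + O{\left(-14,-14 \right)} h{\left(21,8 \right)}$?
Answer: $-135416$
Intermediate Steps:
$h{\left(m,H \right)} = 5$ ($h{\left(m,H \right)} = 4 + \left(-9 + 10\right) = 4 + 1 = 5$)
$O{\left(Y,R \right)} = 5 - 17 Y$
$-136631 + O{\left(-14,-14 \right)} h{\left(21,8 \right)} = -136631 + \left(5 - -238\right) 5 = -136631 + \left(5 + 238\right) 5 = -136631 + 243 \cdot 5 = -136631 + 1215 = -135416$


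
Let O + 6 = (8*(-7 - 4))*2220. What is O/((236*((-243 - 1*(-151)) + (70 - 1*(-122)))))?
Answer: -97683/11800 ≈ -8.2782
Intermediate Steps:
O = -195366 (O = -6 + (8*(-7 - 4))*2220 = -6 + (8*(-11))*2220 = -6 - 88*2220 = -6 - 195360 = -195366)
O/((236*((-243 - 1*(-151)) + (70 - 1*(-122))))) = -195366*1/(236*((-243 - 1*(-151)) + (70 - 1*(-122)))) = -195366*1/(236*((-243 + 151) + (70 + 122))) = -195366*1/(236*(-92 + 192)) = -195366/(236*100) = -195366/23600 = -195366*1/23600 = -97683/11800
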